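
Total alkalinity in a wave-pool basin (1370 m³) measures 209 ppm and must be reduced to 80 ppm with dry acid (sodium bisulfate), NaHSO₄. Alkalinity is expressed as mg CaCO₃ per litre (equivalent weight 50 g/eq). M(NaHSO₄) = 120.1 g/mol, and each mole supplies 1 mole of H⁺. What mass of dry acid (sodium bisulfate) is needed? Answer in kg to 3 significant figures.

425 kg

Volume: 1370 m³ = 1,370,000 L.
Alkalinity to neutralize: (209 − 80) = 129 mg/L as CaCO₃ × 1,370,000 L = 176,700 g as CaCO₃.
Equivalents of H⁺ required: 176,700 ÷ 50 g/eq = 3535 eq = 3535 mol NaHSO₄.
Mass of NaHSO₄: 3535 × 120.1 = 424,500 g.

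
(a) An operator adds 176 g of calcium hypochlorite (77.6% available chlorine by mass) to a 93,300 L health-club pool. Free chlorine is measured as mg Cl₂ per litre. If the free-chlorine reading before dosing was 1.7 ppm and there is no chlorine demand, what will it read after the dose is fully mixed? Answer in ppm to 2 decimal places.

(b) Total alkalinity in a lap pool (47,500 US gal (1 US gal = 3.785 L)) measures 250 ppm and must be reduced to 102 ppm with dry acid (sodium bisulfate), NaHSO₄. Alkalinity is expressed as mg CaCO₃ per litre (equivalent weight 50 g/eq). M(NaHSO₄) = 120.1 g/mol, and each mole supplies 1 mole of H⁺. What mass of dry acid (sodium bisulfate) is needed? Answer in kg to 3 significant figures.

(a) Available chlorine delivered: 176 g × 0.776 = 136.6 g as Cl₂.
(a) Concentration rise: 136.6 g / 93,300 L = 1.464 mg/L = 1.46 ppm.
(a) Final FC: 1.7 + 1.46 = 3.16 ppm.

(b) Volume: 47,500 US gal × 3.785 L/gal = 179,788 L.
(b) Alkalinity to neutralize: (250 − 102) = 148 mg/L as CaCO₃ × 179,788 L = 26,610 g as CaCO₃.
(b) Equivalents of H⁺ required: 26,610 ÷ 50 g/eq = 532.2 eq = 532.2 mol NaHSO₄.
(b) Mass of NaHSO₄: 532.2 × 120.1 = 63,910 g.

(a) 3.16 ppm; (b) 63.9 kg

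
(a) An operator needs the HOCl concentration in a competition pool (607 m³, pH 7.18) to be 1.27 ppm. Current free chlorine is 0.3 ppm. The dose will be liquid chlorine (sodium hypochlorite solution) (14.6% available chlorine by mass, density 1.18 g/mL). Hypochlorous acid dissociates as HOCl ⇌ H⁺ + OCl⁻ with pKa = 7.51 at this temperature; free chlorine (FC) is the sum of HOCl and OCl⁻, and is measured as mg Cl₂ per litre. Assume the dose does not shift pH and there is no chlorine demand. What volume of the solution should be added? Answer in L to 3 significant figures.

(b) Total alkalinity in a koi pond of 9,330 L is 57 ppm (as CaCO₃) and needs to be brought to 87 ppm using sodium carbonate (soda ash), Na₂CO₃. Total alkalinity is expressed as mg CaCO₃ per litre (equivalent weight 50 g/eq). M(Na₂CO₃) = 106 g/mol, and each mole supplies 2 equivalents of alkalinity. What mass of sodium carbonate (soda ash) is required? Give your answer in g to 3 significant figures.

(a) 5.51 L; (b) 297 g

(a) Volume: 607 m³ = 607,000 L.
(a) [OCl⁻]/[HOCl] = 10^(pH − pKa) = 10^(7.18 − 7.51) = 0.4677; fraction as HOCl = 1/(1 + 0.4677) = 0.6813.
(a) Free chlorine required for 1.27 ppm HOCl: 1.27 / 0.6813 = 1.864 ppm.
(a) FC to add: 1.864 − 0.3 = 1.564 mg/L as Cl₂.
(a) Cl₂ equivalent: 1.564 mg/L × 607,000 L = 949.4 g.
(a) Product at 14.6% available Cl: 949.4 / 0.146 = 6502 g.
(a) Volume: 6502 g ÷ 1.18 g/mL = 5511 mL.

(b) Alkalinity to add: (87 − 57) = 30 mg/L as CaCO₃ × 9,330 L = 279.9 g as CaCO₃.
(b) Equivalents: 279.9 g ÷ 50 g/eq = 5.598 eq.
(b) Each mole of Na₂CO₃ supplies 2 eq, so 5.598 / 2 = 2.799 mol.
(b) Mass: 2.799 mol × 106 g/mol = 296.7 g.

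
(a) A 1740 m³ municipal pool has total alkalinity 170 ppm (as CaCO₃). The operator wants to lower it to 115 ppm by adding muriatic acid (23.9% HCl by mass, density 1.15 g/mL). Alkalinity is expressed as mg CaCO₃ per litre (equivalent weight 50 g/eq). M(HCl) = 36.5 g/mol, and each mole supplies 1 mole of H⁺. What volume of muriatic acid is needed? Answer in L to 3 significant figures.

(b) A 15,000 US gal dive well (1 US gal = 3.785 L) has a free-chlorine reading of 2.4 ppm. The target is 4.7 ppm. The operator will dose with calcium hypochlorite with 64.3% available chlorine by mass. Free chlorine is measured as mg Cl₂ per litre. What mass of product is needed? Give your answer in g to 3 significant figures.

(a) Volume: 1740 m³ = 1,740,000 L.
(a) Alkalinity to neutralize: (170 − 115) = 55 mg/L as CaCO₃ × 1,740,000 L = 95,700 g as CaCO₃.
(a) Equivalents of H⁺ required: 95,700 ÷ 50 g/eq = 1914 eq = 1914 mol HCl.
(a) Mass of HCl: 1914 × 36.5 = 69,860 g.
(a) Mass of 23.9% solution: 69,860 / 0.239 = 292,300 g.
(a) Volume: 292,300 g ÷ 1.15 g/mL = 254,200 mL.

(b) Volume: 15,000 US gal × 3.785 L/gal = 56,775 L.
(b) Chlorine deficit: 4.7 − 2.4 = 2.3 ppm = 2.3 mg/L as Cl₂.
(b) Cl₂ equivalent needed: 2.3 mg/L × 56,775 L = 130,600 mg = 130.6 g.
(b) Product at 64.3% available chlorine: 130.6 / 0.643 = 203.1 g.

(a) 254 L; (b) 203 g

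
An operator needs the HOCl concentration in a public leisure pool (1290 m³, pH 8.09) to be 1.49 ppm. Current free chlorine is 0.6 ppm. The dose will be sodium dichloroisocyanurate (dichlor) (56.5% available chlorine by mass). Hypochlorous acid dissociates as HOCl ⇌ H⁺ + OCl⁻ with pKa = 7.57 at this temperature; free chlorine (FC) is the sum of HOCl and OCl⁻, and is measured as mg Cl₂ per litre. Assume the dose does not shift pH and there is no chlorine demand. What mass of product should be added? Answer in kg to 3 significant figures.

13.3 kg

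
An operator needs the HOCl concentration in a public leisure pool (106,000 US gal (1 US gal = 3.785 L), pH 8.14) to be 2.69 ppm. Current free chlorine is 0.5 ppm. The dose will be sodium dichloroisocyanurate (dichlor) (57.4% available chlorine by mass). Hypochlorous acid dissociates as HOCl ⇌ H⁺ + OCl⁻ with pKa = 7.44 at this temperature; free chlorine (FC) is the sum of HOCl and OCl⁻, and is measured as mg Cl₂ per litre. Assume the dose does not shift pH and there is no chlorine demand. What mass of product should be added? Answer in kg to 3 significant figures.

Volume: 106,000 US gal × 3.785 L/gal = 401,210 L.
[OCl⁻]/[HOCl] = 10^(pH − pKa) = 10^(8.14 − 7.44) = 5.012; fraction as HOCl = 1/(1 + 5.012) = 0.1663.
Free chlorine required for 2.69 ppm HOCl: 2.69 / 0.1663 = 16.17 ppm.
FC to add: 16.17 − 0.5 = 15.67 mg/L as Cl₂.
Cl₂ equivalent: 15.67 mg/L × 401,210 L = 6288 g.
Product at 57.4% available Cl: 6288 / 0.574 = 10,950 g.

11.0 kg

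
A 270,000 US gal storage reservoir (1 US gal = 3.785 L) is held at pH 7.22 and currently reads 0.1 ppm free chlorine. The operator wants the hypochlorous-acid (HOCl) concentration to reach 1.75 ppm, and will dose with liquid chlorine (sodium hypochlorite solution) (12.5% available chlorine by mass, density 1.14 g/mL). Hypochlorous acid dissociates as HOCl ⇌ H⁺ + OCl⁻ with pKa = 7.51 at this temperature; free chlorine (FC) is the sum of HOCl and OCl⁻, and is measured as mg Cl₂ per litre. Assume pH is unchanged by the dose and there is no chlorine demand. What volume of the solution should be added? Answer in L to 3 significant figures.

18.3 L

Volume: 270,000 US gal × 3.785 L/gal = 1,021,950 L.
[OCl⁻]/[HOCl] = 10^(pH − pKa) = 10^(7.22 − 7.51) = 0.5129; fraction as HOCl = 1/(1 + 0.5129) = 0.661.
Free chlorine required for 1.75 ppm HOCl: 1.75 / 0.661 = 2.648 ppm.
FC to add: 2.648 − 0.1 = 2.548 mg/L as Cl₂.
Cl₂ equivalent: 2.548 mg/L × 1,021,950 L = 2603 g.
Product at 12.5% available Cl: 2603 / 0.125 = 20,830 g.
Volume: 20,830 g ÷ 1.14 g/mL = 18,270 mL.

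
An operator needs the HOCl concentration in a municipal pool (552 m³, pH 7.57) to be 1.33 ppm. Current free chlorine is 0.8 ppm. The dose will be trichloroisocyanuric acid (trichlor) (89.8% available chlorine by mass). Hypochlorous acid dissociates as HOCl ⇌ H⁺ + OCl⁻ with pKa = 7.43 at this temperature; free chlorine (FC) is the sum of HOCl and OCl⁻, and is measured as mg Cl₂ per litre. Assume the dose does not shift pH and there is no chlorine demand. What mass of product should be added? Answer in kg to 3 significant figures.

1.45 kg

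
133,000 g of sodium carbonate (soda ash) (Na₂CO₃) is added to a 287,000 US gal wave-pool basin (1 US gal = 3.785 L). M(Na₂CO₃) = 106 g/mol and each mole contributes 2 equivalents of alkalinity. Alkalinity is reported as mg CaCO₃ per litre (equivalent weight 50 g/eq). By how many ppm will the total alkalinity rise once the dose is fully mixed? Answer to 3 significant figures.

116 ppm

Volume: 287,000 US gal × 3.785 L/gal = 1,086,295 L.
Moles of Na₂CO₃: 133,000 g ÷ 106 g/mol = 1255 mol → 2509 eq of alkalinity.
As CaCO₃: 2509 eq × 50 g/eq = 125,500 g.
Rise: 125,500 g / 1,086,295 L × 1000 = 115.5 mg/L.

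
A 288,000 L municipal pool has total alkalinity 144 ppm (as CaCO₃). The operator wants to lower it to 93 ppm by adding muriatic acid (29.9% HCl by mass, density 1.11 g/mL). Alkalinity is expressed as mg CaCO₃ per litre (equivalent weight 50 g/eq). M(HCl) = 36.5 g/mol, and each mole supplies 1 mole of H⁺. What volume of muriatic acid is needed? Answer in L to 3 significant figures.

Alkalinity to neutralize: (144 − 93) = 51 mg/L as CaCO₃ × 288,000 L = 14,690 g as CaCO₃.
Equivalents of H⁺ required: 14,690 ÷ 50 g/eq = 293.8 eq = 293.8 mol HCl.
Mass of HCl: 293.8 × 36.5 = 10,720 g.
Mass of 29.9% solution: 10,720 / 0.299 = 35,860 g.
Volume: 35,860 g ÷ 1.11 g/mL = 32,310 mL.

32.3 L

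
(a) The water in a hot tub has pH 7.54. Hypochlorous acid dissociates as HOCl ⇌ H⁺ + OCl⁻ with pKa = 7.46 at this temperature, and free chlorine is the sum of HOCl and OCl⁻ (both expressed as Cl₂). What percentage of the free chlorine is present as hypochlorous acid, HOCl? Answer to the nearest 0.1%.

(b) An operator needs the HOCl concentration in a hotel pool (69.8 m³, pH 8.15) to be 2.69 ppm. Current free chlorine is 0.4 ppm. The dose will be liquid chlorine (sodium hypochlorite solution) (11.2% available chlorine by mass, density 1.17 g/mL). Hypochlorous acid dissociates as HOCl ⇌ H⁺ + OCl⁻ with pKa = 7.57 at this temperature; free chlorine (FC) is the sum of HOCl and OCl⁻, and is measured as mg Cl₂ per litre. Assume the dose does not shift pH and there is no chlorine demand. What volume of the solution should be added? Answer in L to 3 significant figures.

(a) [OCl⁻]/[HOCl] = 10^(pH − pKa) = 10^(7.54 − 7.46) = 10^0.08 = 1.202.
(a) Fraction as HOCl = 1 / (1 + 1.202) = 0.4541.

(b) Volume: 69.8 m³ = 69,800 L.
(b) [OCl⁻]/[HOCl] = 10^(pH − pKa) = 10^(8.15 − 7.57) = 3.802; fraction as HOCl = 1/(1 + 3.802) = 0.2083.
(b) Free chlorine required for 2.69 ppm HOCl: 2.69 / 0.2083 = 12.92 ppm.
(b) FC to add: 12.92 − 0.4 = 12.52 mg/L as Cl₂.
(b) Cl₂ equivalent: 12.52 mg/L × 69,800 L = 873.7 g.
(b) Product at 11.2% available Cl: 873.7 / 0.112 = 7801 g.
(b) Volume: 7801 g ÷ 1.17 g/mL = 6667 mL.

(a) 45.4%; (b) 6.67 L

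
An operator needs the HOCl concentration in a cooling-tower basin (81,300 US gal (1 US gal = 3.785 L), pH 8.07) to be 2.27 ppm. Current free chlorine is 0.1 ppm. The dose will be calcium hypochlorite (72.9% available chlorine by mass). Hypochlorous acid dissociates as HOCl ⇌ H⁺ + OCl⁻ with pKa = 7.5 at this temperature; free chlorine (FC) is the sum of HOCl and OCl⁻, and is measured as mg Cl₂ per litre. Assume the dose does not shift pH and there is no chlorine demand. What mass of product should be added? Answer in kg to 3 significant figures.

4.48 kg

Volume: 81,300 US gal × 3.785 L/gal = 307,720 L.
[OCl⁻]/[HOCl] = 10^(pH − pKa) = 10^(8.07 − 7.5) = 3.715; fraction as HOCl = 1/(1 + 3.715) = 0.2121.
Free chlorine required for 2.27 ppm HOCl: 2.27 / 0.2121 = 10.7 ppm.
FC to add: 10.7 − 0.1 = 10.6 mg/L as Cl₂.
Cl₂ equivalent: 10.6 mg/L × 307,720 L = 3263 g.
Product at 72.9% available Cl: 3263 / 0.729 = 4476 g.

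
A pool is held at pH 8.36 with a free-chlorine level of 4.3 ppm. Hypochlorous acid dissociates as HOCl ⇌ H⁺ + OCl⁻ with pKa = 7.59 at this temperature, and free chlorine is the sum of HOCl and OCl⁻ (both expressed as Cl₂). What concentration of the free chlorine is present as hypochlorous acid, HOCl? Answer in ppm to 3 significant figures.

0.624 ppm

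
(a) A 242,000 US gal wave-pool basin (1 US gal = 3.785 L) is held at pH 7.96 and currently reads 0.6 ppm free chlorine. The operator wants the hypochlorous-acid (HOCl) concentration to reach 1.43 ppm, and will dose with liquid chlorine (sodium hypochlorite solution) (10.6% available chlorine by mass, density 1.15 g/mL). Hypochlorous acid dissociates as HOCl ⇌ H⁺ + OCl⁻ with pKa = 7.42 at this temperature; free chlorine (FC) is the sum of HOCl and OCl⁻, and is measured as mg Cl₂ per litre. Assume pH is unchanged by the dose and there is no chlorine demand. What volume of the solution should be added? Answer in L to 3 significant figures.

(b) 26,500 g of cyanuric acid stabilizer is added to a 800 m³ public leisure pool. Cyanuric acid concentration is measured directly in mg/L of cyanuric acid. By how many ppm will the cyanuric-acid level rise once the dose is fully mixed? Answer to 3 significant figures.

(a) Volume: 242,000 US gal × 3.785 L/gal = 915,970 L.
(a) [OCl⁻]/[HOCl] = 10^(pH − pKa) = 10^(7.96 − 7.42) = 3.467; fraction as HOCl = 1/(1 + 3.467) = 0.2238.
(a) Free chlorine required for 1.43 ppm HOCl: 1.43 / 0.2238 = 6.388 ppm.
(a) FC to add: 6.388 − 0.6 = 5.788 mg/L as Cl₂.
(a) Cl₂ equivalent: 5.788 mg/L × 915,970 L = 5302 g.
(a) Product at 10.6% available Cl: 5302 / 0.106 = 50,020 g.
(a) Volume: 50,020 g ÷ 1.15 g/mL = 43,490 mL.

(b) Volume: 800 m³ = 800,000 L.
(b) Rise: 26,500 g / 800,000 L × 1000 = 33.12 mg/L.

(a) 43.5 L; (b) 33.1 ppm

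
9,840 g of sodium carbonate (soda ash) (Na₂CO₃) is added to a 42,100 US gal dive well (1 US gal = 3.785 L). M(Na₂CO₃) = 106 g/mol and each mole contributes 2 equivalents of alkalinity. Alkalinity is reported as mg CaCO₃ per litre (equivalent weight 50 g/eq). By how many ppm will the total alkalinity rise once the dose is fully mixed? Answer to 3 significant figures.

Volume: 42,100 US gal × 3.785 L/gal = 159,348 L.
Moles of Na₂CO₃: 9,840 g ÷ 106 g/mol = 92.83 mol → 185.7 eq of alkalinity.
As CaCO₃: 185.7 eq × 50 g/eq = 9283 g.
Rise: 9283 g / 159,348 L × 1000 = 58.26 mg/L.

58.3 ppm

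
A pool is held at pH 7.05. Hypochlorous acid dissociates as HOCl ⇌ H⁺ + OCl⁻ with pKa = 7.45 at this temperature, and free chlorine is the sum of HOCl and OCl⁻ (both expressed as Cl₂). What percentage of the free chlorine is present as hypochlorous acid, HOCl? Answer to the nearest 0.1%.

71.5%

[OCl⁻]/[HOCl] = 10^(pH − pKa) = 10^(7.05 − 7.45) = 10^-0.40 = 0.3981.
Fraction as HOCl = 1 / (1 + 0.3981) = 0.7153.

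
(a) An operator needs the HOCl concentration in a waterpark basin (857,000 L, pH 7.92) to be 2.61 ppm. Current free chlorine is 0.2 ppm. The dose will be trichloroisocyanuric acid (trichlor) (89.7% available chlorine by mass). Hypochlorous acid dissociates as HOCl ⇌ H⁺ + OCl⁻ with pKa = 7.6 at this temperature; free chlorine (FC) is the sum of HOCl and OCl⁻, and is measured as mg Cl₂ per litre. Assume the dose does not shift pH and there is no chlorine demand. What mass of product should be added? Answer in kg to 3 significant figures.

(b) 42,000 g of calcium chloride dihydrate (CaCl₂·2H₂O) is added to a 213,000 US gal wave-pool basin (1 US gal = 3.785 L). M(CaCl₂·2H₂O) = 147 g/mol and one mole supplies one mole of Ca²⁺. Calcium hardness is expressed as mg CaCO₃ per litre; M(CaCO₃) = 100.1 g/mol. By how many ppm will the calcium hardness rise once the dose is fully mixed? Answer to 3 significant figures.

(a) [OCl⁻]/[HOCl] = 10^(pH − pKa) = 10^(7.92 − 7.6) = 2.089; fraction as HOCl = 1/(1 + 2.089) = 0.3237.
(a) Free chlorine required for 2.61 ppm HOCl: 2.61 / 0.3237 = 8.063 ppm.
(a) FC to add: 8.063 − 0.2 = 7.863 mg/L as Cl₂.
(a) Cl₂ equivalent: 7.863 mg/L × 857,000 L = 6739 g.
(a) Product at 89.7% available Cl: 6739 / 0.897 = 7512 g.

(b) Volume: 213,000 US gal × 3.785 L/gal = 806,205 L.
(b) Moles of Ca²⁺: 42,000 g ÷ 147 g/mol = 285.7 mol.
(b) As CaCO₃: 285.7 mol × 100.1 g/mol = 28,600 g.
(b) Rise: 28,600 g / 806,205 L × 1000 = 35.47 mg/L.

(a) 7.51 kg; (b) 35.5 ppm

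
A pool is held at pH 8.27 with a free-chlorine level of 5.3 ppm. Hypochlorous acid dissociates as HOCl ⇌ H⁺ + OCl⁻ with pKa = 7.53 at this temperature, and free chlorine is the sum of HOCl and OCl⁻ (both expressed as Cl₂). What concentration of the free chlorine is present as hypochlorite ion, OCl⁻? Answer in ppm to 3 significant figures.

[OCl⁻]/[HOCl] = 10^(pH − pKa) = 10^(8.27 − 7.53) = 10^0.74 = 5.495.
Fraction as HOCl = 1 / (1 + 5.495) = 0.154.
OCl⁻ = (1 − 0.154) × 5.3 ppm = 4.484 ppm.

4.48 ppm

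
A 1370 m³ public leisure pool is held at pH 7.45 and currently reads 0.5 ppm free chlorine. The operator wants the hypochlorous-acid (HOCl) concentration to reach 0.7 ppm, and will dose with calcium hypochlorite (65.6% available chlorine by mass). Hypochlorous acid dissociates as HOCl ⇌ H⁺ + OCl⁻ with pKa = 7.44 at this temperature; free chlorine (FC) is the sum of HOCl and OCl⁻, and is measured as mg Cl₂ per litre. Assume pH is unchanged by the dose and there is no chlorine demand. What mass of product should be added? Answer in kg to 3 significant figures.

1.91 kg

Volume: 1370 m³ = 1,370,000 L.
[OCl⁻]/[HOCl] = 10^(pH − pKa) = 10^(7.45 − 7.44) = 1.023; fraction as HOCl = 1/(1 + 1.023) = 0.4942.
Free chlorine required for 0.7 ppm HOCl: 0.7 / 0.4942 = 1.416 ppm.
FC to add: 1.416 − 0.5 = 0.9163 mg/L as Cl₂.
Cl₂ equivalent: 0.9163 mg/L × 1,370,000 L = 1255 g.
Product at 65.6% available Cl: 1255 / 0.656 = 1914 g.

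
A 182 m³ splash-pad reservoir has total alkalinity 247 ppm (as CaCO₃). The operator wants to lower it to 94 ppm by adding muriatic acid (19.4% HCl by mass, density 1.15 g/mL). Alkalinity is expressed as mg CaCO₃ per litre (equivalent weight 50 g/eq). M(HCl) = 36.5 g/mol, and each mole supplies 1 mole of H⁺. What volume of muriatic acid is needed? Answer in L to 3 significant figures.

91.1 L

Volume: 182 m³ = 182,000 L.
Alkalinity to neutralize: (247 − 94) = 153 mg/L as CaCO₃ × 182,000 L = 27,850 g as CaCO₃.
Equivalents of H⁺ required: 27,850 ÷ 50 g/eq = 556.9 eq = 556.9 mol HCl.
Mass of HCl: 556.9 × 36.5 = 20,330 g.
Mass of 19.4% solution: 20,330 / 0.194 = 104,800 g.
Volume: 104,800 g ÷ 1.15 g/mL = 91,110 mL.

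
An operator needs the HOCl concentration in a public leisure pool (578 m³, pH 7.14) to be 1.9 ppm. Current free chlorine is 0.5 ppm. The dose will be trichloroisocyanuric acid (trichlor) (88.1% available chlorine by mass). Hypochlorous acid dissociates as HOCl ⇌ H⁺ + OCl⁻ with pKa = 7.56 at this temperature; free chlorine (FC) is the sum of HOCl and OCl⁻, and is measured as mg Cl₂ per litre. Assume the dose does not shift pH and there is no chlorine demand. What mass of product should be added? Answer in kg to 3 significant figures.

Volume: 578 m³ = 578,000 L.
[OCl⁻]/[HOCl] = 10^(pH − pKa) = 10^(7.14 − 7.56) = 0.3802; fraction as HOCl = 1/(1 + 0.3802) = 0.7245.
Free chlorine required for 1.9 ppm HOCl: 1.9 / 0.7245 = 2.622 ppm.
FC to add: 2.622 − 0.5 = 2.122 mg/L as Cl₂.
Cl₂ equivalent: 2.122 mg/L × 578,000 L = 1227 g.
Product at 88.1% available Cl: 1227 / 0.881 = 1392 g.

1.39 kg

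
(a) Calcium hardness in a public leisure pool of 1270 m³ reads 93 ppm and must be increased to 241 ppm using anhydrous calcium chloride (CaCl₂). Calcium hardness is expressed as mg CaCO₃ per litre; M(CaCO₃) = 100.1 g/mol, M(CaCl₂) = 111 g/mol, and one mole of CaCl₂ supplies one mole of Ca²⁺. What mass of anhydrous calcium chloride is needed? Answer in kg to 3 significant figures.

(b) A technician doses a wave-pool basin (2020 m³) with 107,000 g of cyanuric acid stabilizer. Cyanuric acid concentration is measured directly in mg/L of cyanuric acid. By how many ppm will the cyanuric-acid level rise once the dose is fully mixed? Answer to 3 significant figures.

(a) 208 kg; (b) 53.0 ppm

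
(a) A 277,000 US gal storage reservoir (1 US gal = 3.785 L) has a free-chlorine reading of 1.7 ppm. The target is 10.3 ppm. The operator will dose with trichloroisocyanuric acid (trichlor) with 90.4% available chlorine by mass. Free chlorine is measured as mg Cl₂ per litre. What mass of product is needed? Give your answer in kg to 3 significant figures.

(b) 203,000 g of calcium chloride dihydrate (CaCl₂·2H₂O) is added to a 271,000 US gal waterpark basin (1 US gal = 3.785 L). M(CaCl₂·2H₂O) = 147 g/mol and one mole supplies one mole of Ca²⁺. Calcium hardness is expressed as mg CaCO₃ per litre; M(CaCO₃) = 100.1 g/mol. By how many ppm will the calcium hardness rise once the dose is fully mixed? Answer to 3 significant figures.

(a) Volume: 277,000 US gal × 3.785 L/gal = 1,048,445 L.
(a) Chlorine deficit: 10.3 − 1.7 = 8.6 ppm = 8.6 mg/L as Cl₂.
(a) Cl₂ equivalent needed: 8.6 mg/L × 1,048,445 L = 9,017,000 mg = 9017 g.
(a) Product at 90.4% available chlorine: 9017 / 0.904 = 9974 g.

(b) Volume: 271,000 US gal × 3.785 L/gal = 1,025,735 L.
(b) Moles of Ca²⁺: 203,000 g ÷ 147 g/mol = 1381 mol.
(b) As CaCO₃: 1381 mol × 100.1 g/mol = 138,200 g.
(b) Rise: 138,200 g / 1,025,735 L × 1000 = 134.8 mg/L.

(a) 9.97 kg; (b) 135 ppm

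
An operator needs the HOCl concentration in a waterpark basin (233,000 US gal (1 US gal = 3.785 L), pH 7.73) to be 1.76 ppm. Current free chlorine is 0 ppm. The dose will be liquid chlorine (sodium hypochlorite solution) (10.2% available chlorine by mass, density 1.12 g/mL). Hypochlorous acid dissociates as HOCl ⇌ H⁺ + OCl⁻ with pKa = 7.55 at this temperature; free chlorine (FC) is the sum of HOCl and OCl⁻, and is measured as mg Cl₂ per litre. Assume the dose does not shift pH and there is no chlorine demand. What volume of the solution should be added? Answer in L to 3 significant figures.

34.2 L

Volume: 233,000 US gal × 3.785 L/gal = 881,905 L.
[OCl⁻]/[HOCl] = 10^(pH − pKa) = 10^(7.73 − 7.55) = 1.514; fraction as HOCl = 1/(1 + 1.514) = 0.3978.
Free chlorine required for 1.76 ppm HOCl: 1.76 / 0.3978 = 4.424 ppm.
FC to add: 4.424 − 0 = 4.424 mg/L as Cl₂.
Cl₂ equivalent: 4.424 mg/L × 881,905 L = 3901 g.
Product at 10.2% available Cl: 3901 / 0.102 = 38,250 g.
Volume: 38,250 g ÷ 1.12 g/mL = 34,150 mL.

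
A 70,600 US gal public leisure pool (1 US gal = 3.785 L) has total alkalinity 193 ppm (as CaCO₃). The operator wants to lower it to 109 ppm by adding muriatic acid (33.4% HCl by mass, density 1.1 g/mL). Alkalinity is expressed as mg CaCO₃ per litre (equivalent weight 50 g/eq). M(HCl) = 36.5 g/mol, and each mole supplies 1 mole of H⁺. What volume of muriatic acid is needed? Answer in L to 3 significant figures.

Volume: 70,600 US gal × 3.785 L/gal = 267,221 L.
Alkalinity to neutralize: (193 − 109) = 84 mg/L as CaCO₃ × 267,221 L = 22,450 g as CaCO₃.
Equivalents of H⁺ required: 22,450 ÷ 50 g/eq = 448.9 eq = 448.9 mol HCl.
Mass of HCl: 448.9 × 36.5 = 16,390 g.
Mass of 33.4% solution: 16,390 / 0.334 = 49,060 g.
Volume: 49,060 g ÷ 1.1 g/mL = 44,600 mL.

44.6 L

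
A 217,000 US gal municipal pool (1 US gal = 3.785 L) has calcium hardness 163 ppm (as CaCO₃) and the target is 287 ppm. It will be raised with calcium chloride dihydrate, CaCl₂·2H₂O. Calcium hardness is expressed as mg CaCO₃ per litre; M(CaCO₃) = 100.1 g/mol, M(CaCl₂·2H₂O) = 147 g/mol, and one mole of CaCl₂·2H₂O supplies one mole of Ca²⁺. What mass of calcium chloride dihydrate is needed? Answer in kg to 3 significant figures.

Volume: 217,000 US gal × 3.785 L/gal = 821,345 L.
Hardness to add: (287 − 163) = 124 mg/L as CaCO₃ × 821,345 L = 101,800 g as CaCO₃.
Moles of Ca²⁺ (1 mol Ca²⁺ ≡ 1 mol CaCO₃): 101,800 / 100.1 g/mol = 1017 mol.
Mass of CaCl₂·2H₂O: 1017 × 147 = 149,600 g.

150 kg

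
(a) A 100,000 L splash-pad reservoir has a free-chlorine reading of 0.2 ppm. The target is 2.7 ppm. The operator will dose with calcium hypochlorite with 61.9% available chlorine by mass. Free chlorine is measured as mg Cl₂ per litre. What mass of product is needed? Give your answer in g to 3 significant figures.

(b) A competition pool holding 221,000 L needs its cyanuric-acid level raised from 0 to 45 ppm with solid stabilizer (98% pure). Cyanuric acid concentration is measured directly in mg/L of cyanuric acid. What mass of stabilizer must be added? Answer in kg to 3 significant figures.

(a) 404 g; (b) 10.1 kg

(a) Chlorine deficit: 2.7 − 0.2 = 2.5 ppm = 2.5 mg/L as Cl₂.
(a) Cl₂ equivalent needed: 2.5 mg/L × 100,000 L = 250,000 mg = 250 g.
(a) Product at 61.9% available chlorine: 250 / 0.619 = 403.9 g.

(b) CYA to add: (45 − 0) = 45 mg/L × 221,000 L = 9945 g cyanuric acid.
(b) At 98% purity: 9945 / 0.98 = 10,150 g product.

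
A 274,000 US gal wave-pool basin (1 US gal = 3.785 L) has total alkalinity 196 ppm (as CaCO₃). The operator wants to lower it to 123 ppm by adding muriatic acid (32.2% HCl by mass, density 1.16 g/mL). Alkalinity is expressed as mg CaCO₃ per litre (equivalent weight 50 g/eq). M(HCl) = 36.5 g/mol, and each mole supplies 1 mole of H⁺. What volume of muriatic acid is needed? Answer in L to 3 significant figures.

148 L

Volume: 274,000 US gal × 3.785 L/gal = 1,037,090 L.
Alkalinity to neutralize: (196 − 123) = 73 mg/L as CaCO₃ × 1,037,090 L = 75,710 g as CaCO₃.
Equivalents of H⁺ required: 75,710 ÷ 50 g/eq = 1514 eq = 1514 mol HCl.
Mass of HCl: 1514 × 36.5 = 55,270 g.
Mass of 32.2% solution: 55,270 / 0.322 = 171,600 g.
Volume: 171,600 g ÷ 1.16 g/mL = 148,000 mL.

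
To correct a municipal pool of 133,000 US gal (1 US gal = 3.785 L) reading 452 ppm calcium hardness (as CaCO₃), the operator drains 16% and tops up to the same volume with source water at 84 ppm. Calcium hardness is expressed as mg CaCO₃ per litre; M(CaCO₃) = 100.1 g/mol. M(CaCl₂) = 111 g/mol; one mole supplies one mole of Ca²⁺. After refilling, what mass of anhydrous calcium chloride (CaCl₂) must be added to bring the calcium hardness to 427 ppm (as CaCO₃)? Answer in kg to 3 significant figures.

18.9 kg

Volume: 133,000 US gal × 3.785 L/gal = 503,405 L.
After draining 16% and refilling: 452 × 0.84 + 84 × 0.16 = 393.12 ppm.
Deficit to target: 427 − 393.12 = 33.88 mg/L.
As CaCO₃: 33.88 mg/L × 503,405 L = 17,060 g; ÷ 100.1 = 170.4 mol Ca²⁺.
Mass: 170.4 × 111 = 18,910 g.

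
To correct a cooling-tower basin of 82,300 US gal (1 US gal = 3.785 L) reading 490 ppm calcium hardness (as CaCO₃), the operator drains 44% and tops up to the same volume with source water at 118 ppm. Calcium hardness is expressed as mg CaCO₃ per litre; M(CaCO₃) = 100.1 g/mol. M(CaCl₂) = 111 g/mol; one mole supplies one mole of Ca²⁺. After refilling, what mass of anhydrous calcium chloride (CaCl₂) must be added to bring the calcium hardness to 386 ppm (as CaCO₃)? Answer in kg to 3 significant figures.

Volume: 82,300 US gal × 3.785 L/gal = 311,506 L.
After draining 44% and refilling: 490 × 0.56 + 118 × 0.44 = 326.32 ppm.
Deficit to target: 386 − 326.32 = 59.68 mg/L.
As CaCO₃: 59.68 mg/L × 311,506 L = 18,590 g; ÷ 100.1 = 185.7 mol Ca²⁺.
Mass: 185.7 × 111 = 20,620 g.

20.6 kg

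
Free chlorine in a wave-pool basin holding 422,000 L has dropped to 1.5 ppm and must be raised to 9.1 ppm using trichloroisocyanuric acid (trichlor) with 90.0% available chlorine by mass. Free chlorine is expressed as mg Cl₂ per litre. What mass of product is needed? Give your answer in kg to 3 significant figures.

3.56 kg

Chlorine deficit: 9.1 − 1.5 = 7.6 ppm = 7.6 mg/L as Cl₂.
Cl₂ equivalent needed: 7.6 mg/L × 422,000 L = 3,207,000 mg = 3207 g.
Product at 90.0% available chlorine: 3207 / 0.9 = 3564 g.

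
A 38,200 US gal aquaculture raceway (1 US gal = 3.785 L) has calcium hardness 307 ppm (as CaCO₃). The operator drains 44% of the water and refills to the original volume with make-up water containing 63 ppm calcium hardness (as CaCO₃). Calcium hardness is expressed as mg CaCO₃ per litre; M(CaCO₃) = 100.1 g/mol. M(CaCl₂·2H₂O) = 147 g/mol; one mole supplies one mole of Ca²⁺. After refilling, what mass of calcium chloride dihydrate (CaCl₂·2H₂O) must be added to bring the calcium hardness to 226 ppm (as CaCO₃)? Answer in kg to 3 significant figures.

5.60 kg

Volume: 38,200 US gal × 3.785 L/gal = 144,587 L.
After draining 44% and refilling: 307 × 0.56 + 63 × 0.44 = 199.64 ppm.
Deficit to target: 226 − 199.64 = 26.36 mg/L.
As CaCO₃: 26.36 mg/L × 144,587 L = 3811 g; ÷ 100.1 = 38.08 mol Ca²⁺.
Mass: 38.08 × 147 = 5597 g.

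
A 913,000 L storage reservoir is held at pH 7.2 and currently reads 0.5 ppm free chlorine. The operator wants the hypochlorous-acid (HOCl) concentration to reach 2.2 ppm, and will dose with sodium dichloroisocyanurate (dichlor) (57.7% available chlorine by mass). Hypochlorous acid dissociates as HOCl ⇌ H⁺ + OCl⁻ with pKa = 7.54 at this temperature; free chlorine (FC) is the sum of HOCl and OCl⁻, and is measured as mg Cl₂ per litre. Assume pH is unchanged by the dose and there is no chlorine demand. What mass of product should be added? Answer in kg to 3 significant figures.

4.28 kg

[OCl⁻]/[HOCl] = 10^(pH − pKa) = 10^(7.2 − 7.54) = 0.4571; fraction as HOCl = 1/(1 + 0.4571) = 0.6863.
Free chlorine required for 2.2 ppm HOCl: 2.2 / 0.6863 = 3.206 ppm.
FC to add: 3.206 − 0.5 = 2.706 mg/L as Cl₂.
Cl₂ equivalent: 2.706 mg/L × 913,000 L = 2470 g.
Product at 57.7% available Cl: 2470 / 0.577 = 4281 g.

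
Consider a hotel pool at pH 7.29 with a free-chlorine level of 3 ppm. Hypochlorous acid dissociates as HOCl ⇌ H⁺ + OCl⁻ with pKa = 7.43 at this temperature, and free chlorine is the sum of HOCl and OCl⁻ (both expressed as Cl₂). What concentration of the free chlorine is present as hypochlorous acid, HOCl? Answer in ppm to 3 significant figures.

1.74 ppm

[OCl⁻]/[HOCl] = 10^(pH − pKa) = 10^(7.29 − 7.43) = 10^-0.14 = 0.7244.
Fraction as HOCl = 1 / (1 + 0.7244) = 0.5799.
HOCl = 0.5799 × 3 ppm = 1.74 ppm.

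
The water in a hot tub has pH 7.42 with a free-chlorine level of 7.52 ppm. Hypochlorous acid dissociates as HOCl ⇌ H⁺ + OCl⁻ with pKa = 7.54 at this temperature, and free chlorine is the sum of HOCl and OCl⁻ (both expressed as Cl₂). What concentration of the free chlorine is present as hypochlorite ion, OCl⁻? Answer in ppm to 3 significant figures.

[OCl⁻]/[HOCl] = 10^(pH − pKa) = 10^(7.42 − 7.54) = 10^-0.12 = 0.7586.
Fraction as HOCl = 1 / (1 + 0.7586) = 0.5686.
OCl⁻ = (1 − 0.5686) × 7.52 ppm = 3.244 ppm.

3.24 ppm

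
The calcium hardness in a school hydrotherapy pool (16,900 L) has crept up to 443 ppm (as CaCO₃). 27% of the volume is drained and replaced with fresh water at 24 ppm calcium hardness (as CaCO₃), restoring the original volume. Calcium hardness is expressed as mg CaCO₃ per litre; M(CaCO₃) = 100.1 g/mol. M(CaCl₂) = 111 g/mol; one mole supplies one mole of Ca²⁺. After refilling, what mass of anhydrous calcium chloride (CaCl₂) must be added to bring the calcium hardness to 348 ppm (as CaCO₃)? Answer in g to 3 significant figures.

340 g

After draining 27% and refilling: 443 × 0.73 + 24 × 0.27 = 329.87 ppm.
Deficit to target: 348 − 329.87 = 18.13 mg/L.
As CaCO₃: 18.13 mg/L × 16,900 L = 306.4 g; ÷ 100.1 = 3.061 mol Ca²⁺.
Mass: 3.061 × 111 = 339.8 g.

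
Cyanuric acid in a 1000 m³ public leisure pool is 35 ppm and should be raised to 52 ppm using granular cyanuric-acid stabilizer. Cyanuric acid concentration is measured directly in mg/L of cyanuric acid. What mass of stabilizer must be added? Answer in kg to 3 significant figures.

17.0 kg

Volume: 1000 m³ = 1,000,000 L.
CYA to add: (52 − 35) = 17 mg/L × 1,000,000 L = 17,000 g cyanuric acid.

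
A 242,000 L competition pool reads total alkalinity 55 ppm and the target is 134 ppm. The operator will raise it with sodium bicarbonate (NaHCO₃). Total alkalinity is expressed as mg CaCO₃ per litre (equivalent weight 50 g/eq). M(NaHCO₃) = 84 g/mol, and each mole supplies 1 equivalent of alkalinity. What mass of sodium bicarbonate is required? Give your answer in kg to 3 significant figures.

32.1 kg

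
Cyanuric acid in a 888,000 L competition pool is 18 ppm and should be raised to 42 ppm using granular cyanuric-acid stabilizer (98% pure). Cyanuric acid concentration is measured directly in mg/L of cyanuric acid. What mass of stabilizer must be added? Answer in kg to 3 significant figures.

CYA to add: (42 − 18) = 24 mg/L × 888,000 L = 21,310 g cyanuric acid.
At 98% purity: 21,310 / 0.98 = 21,750 g product.

21.7 kg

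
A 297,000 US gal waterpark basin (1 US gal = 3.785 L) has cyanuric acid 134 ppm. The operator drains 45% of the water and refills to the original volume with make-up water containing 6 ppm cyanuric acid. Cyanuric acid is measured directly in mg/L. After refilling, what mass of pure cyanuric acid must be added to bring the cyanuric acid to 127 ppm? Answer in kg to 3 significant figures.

Volume: 297,000 US gal × 3.785 L/gal = 1,124,145 L.
After draining 45% and refilling: 134 × 0.55 + 6 × 0.45 = 76.4 ppm.
Deficit to target: 127 − 76.4 = 50.6 mg/L.
Mass: 50.6 mg/L × 1,124,145 L = 56,880 g cyanuric acid.

56.9 kg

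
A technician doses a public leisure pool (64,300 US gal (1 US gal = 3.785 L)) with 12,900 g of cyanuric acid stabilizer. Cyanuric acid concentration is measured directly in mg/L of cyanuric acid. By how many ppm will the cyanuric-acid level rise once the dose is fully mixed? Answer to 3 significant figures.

53.0 ppm

Volume: 64,300 US gal × 3.785 L/gal = 243,376 L.
Rise: 12,900 g / 243,376 L × 1000 = 53 mg/L.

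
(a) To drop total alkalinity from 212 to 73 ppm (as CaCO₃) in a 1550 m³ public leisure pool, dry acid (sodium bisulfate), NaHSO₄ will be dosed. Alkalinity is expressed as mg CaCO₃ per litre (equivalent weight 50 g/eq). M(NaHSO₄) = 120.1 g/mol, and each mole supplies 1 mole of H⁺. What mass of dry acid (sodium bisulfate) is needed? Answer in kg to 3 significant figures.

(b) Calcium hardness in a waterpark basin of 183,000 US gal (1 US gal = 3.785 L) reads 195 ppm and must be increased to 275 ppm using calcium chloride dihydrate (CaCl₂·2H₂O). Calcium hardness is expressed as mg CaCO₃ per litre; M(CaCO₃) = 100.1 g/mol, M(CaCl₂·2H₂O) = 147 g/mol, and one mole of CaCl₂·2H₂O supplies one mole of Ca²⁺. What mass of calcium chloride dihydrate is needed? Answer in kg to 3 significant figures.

(a) 518 kg; (b) 81.4 kg

(a) Volume: 1550 m³ = 1,550,000 L.
(a) Alkalinity to neutralize: (212 − 73) = 139 mg/L as CaCO₃ × 1,550,000 L = 215,400 g as CaCO₃.
(a) Equivalents of H⁺ required: 215,400 ÷ 50 g/eq = 4309 eq = 4309 mol NaHSO₄.
(a) Mass of NaHSO₄: 4309 × 120.1 = 517,500 g.

(b) Volume: 183,000 US gal × 3.785 L/gal = 692,655 L.
(b) Hardness to add: (275 − 195) = 80 mg/L as CaCO₃ × 692,655 L = 55,410 g as CaCO₃.
(b) Moles of Ca²⁺ (1 mol Ca²⁺ ≡ 1 mol CaCO₃): 55,410 / 100.1 g/mol = 553.6 mol.
(b) Mass of CaCl₂·2H₂O: 553.6 × 147 = 81,370 g.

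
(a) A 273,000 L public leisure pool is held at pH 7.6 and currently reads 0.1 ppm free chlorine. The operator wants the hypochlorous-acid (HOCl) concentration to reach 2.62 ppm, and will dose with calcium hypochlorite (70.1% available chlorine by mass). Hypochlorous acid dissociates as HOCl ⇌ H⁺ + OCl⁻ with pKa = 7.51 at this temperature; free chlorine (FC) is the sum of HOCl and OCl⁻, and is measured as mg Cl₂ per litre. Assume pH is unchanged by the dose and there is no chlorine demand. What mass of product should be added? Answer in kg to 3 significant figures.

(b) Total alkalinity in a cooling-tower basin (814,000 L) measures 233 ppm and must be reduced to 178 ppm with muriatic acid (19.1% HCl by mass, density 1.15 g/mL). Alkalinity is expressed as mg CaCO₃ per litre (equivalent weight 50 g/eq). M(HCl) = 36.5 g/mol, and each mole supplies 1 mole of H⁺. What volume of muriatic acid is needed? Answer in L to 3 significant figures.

(a) 2.24 kg; (b) 149 L

(a) [OCl⁻]/[HOCl] = 10^(pH − pKa) = 10^(7.6 − 7.51) = 1.23; fraction as HOCl = 1/(1 + 1.23) = 0.4484.
(a) Free chlorine required for 2.62 ppm HOCl: 2.62 / 0.4484 = 5.843 ppm.
(a) FC to add: 5.843 − 0.1 = 5.743 mg/L as Cl₂.
(a) Cl₂ equivalent: 5.743 mg/L × 273,000 L = 1568 g.
(a) Product at 70.1% available Cl: 1568 / 0.701 = 2237 g.

(b) Alkalinity to neutralize: (233 − 178) = 55 mg/L as CaCO₃ × 814,000 L = 44,770 g as CaCO₃.
(b) Equivalents of H⁺ required: 44,770 ÷ 50 g/eq = 895.4 eq = 895.4 mol HCl.
(b) Mass of HCl: 895.4 × 36.5 = 32,680 g.
(b) Mass of 19.1% solution: 32,680 / 0.191 = 171,100 g.
(b) Volume: 171,100 g ÷ 1.15 g/mL = 148,800 mL.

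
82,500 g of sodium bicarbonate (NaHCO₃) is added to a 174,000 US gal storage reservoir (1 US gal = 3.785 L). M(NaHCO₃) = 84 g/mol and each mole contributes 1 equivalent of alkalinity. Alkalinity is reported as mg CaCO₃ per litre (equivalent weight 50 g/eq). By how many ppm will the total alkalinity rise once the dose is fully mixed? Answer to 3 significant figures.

74.6 ppm

Volume: 174,000 US gal × 3.785 L/gal = 658,590 L.
Moles of NaHCO₃: 82,500 g ÷ 84 g/mol = 982.1 mol → 982.1 eq of alkalinity.
As CaCO₃: 982.1 eq × 50 g/eq = 49,110 g.
Rise: 49,110 g / 658,590 L × 1000 = 74.56 mg/L.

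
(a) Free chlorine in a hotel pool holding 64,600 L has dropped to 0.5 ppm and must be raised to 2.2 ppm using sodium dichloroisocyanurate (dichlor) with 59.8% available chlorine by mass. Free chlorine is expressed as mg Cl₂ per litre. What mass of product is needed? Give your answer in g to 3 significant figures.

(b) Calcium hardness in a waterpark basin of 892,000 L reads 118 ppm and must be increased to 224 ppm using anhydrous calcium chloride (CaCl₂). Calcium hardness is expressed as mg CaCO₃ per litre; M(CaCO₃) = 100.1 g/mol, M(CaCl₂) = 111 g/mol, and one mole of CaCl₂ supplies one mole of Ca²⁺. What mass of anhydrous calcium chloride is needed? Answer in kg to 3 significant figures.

(a) Chlorine deficit: 2.2 − 0.5 = 1.7 ppm = 1.7 mg/L as Cl₂.
(a) Cl₂ equivalent needed: 1.7 mg/L × 64,600 L = 109,800 mg = 109.8 g.
(a) Product at 59.8% available chlorine: 109.8 / 0.598 = 183.6 g.

(b) Hardness to add: (224 − 118) = 106 mg/L as CaCO₃ × 892,000 L = 94,550 g as CaCO₃.
(b) Moles of Ca²⁺ (1 mol Ca²⁺ ≡ 1 mol CaCO₃): 94,550 / 100.1 g/mol = 944.6 mol.
(b) Mass of CaCl₂: 944.6 × 111 = 104,800 g.

(a) 184 g; (b) 105 kg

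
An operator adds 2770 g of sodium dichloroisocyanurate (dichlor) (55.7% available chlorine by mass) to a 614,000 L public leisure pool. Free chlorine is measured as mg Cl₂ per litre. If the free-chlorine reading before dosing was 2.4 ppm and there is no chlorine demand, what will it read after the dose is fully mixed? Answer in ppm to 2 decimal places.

Available chlorine delivered: 2770 g × 0.557 = 1543 g as Cl₂.
Concentration rise: 1543 g / 614,000 L = 2.513 mg/L = 2.51 ppm.
Final FC: 2.4 + 2.51 = 4.91 ppm.

4.91 ppm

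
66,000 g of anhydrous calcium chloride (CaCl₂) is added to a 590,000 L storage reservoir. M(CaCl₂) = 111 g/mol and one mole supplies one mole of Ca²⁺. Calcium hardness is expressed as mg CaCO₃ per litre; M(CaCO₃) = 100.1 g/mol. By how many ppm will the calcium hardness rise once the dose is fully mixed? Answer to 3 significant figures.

Moles of Ca²⁺: 66,000 g ÷ 111 g/mol = 594.6 mol.
As CaCO₃: 594.6 mol × 100.1 g/mol = 59,520 g.
Rise: 59,520 g / 590,000 L × 1000 = 100.9 mg/L.

101 ppm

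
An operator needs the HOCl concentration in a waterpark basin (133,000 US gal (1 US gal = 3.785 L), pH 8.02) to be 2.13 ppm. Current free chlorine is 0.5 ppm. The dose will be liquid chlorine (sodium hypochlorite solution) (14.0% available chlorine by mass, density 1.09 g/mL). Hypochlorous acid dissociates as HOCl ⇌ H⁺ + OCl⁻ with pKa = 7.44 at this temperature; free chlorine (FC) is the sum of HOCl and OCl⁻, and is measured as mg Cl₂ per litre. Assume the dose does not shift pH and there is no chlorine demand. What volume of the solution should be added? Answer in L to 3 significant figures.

32.1 L

Volume: 133,000 US gal × 3.785 L/gal = 503,405 L.
[OCl⁻]/[HOCl] = 10^(pH − pKa) = 10^(8.02 − 7.44) = 3.802; fraction as HOCl = 1/(1 + 3.802) = 0.2083.
Free chlorine required for 2.13 ppm HOCl: 2.13 / 0.2083 = 10.23 ppm.
FC to add: 10.23 − 0.5 = 9.728 mg/L as Cl₂.
Cl₂ equivalent: 9.728 mg/L × 503,405 L = 4897 g.
Product at 14.0% available Cl: 4897 / 0.14 = 34,980 g.
Volume: 34,980 g ÷ 1.09 g/mL = 32,090 mL.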